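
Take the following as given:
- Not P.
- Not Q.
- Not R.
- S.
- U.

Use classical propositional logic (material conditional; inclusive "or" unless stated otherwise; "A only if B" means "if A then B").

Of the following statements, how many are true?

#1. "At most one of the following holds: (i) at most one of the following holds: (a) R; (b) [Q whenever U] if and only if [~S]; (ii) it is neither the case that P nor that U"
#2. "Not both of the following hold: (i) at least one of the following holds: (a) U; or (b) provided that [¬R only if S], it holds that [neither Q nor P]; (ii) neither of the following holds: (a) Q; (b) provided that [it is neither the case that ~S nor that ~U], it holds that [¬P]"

#1: Parsed as (R nand ((U -> Q) iff not S)) nand (P nor U)

U -> Q = True -> False = False
not S = not True = False
(U -> Q) iff not S = False iff False = True
R nand ((U -> Q) iff not S) = False nand True = True
P nor U = False nor True = False
(R nand ((U -> Q) iff not S)) nand (P nor U) = True nand False = True
Thus #1 is true.

#2: This is (U or ((not R -> S) -> (Q nor P))) nand (Q nor ((not S nor not U) -> not P)).

not R = not False = True
not R -> S = True -> True = True
Q nor P = False nor False = True
(not R -> S) -> (Q nor P) = True -> True = True
U or ((not R -> S) -> (Q nor P)) = True or True = True
not S = not True = False
not U = not True = False
not S nor not U = False nor False = True
not P = not False = True
(not S nor not U) -> not P = True -> True = True
Q nor ((not S nor not U) -> not P) = False nor True = False
(U or ((not R -> S) -> (Q nor P))) nand (Q nor ((not S nor not U) -> not P)) = True nand False = True
Hence #2 is true.

2 of the 2 statements are true (#1, #2).

2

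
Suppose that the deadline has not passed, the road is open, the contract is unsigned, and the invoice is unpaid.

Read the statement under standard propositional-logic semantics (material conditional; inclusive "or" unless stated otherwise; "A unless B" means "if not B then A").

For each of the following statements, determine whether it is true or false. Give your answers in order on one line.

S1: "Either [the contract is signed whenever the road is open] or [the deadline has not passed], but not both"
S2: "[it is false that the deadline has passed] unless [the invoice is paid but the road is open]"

S1 true; S2 true

Let H = "the road is closed" (F), W = "the contract is signed" (F), D = "the deadline has passed" (F), G = "the invoice is paid" (F).

S1: Parsed as (~H -> W) xor ~D

~H = ~F = T
~H -> W = T -> F = F
~D = ~F = T
(~H -> W) xor ~D = F xor T = T
So S1 is true.

S2: This is ~D | (G & ~H).

~D = ~F = T
~H = ~F = T
G & ~H = F & T = F
~D | (G & ~H) = T | F = T
So S2 is true.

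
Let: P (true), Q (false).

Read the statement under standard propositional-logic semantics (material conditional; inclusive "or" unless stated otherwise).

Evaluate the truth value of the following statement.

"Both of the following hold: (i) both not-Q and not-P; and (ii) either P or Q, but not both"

The statement is false.

Values: Q=F, P=T.
In symbols: (¬Q ∧ ¬P) ∧ (P ⊕ Q)

¬Q = ¬F = T
¬P = ¬T = F
¬Q ∧ ¬P = T ∧ F = F
P ⊕ Q = T ⊕ F = T
(¬Q ∧ ¬P) ∧ (P ⊕ Q) = F ∧ T = F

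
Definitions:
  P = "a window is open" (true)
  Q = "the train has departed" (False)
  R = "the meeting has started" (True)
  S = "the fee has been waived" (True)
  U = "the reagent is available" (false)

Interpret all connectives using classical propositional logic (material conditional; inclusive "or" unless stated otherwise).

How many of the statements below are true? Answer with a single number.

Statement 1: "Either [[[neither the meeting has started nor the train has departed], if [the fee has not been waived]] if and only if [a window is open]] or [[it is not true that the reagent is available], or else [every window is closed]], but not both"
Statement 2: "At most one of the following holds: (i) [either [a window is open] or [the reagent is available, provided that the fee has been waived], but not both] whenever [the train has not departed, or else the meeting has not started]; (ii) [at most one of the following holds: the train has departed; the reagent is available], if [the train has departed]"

Statement 1: Parsed as ((¬S → (R ↓ Q)) ↔ P) ⊕ (¬U ∨ ¬P)

¬S = ¬T = F
R ↓ Q = T ↓ F = F
¬S → (R ↓ Q) = F → F = T
(¬S → (R ↓ Q)) ↔ P = T ↔ T = T
¬U = ¬F = T
¬P = ¬T = F
¬U ∨ ¬P = T ∨ F = T
((¬S → (R ↓ Q)) ↔ P) ⊕ (¬U ∨ ¬P) = T ⊕ T = F
Thus Statement 1 is false.

Statement 2: In symbols: ((¬Q ∨ ¬R) → (P ⊕ (S → U))) ↑ (Q → (Q ↑ U))

¬Q = ¬F = T
¬R = ¬T = F
¬Q ∨ ¬R = T ∨ F = T
S → U = T → F = F
P ⊕ (S → U) = T ⊕ F = T
(¬Q ∨ ¬R) → (P ⊕ (S → U)) = T → T = T
Q ↑ U = F ↑ F = T
Q → (Q ↑ U) = F → T = T
((¬Q ∨ ¬R) → (P ⊕ (S → U))) ↑ (Q → (Q ↑ U)) = T ↑ T = F
So Statement 2 is false.

Count: 0.

0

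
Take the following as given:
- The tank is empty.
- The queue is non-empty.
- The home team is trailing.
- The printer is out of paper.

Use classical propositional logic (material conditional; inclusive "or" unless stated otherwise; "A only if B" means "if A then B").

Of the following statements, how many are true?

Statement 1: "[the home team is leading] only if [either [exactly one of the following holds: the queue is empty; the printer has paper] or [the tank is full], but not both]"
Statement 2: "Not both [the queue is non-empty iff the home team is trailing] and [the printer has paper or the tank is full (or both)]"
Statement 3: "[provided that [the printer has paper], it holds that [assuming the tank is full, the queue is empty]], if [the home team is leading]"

3

Let K = "the home team is leading" (F), N = "the queue is empty" (F), V = "the printer has paper" (F), S = "the tank is full" (F).

Statement 1: Parsed as K -> ((N xor V) xor S)

N xor V = F xor F = F
(N xor V) xor S = F xor F = F
K -> ((N xor V) xor S) = F -> F = T
Thus Statement 1 is true.

Statement 2: This is (~N <-> ~K) nand (V | S).

~N = ~F = T
~K = ~F = T
~N <-> ~K = T <-> T = T
V | S = F | F = F
(~N <-> ~K) nand (V | S) = T nand F = T
Hence Statement 2 is true.

Statement 3: Parsed as K -> (V -> (S -> N))

S -> N = F -> F = T
V -> (S -> N) = F -> T = T
K -> (V -> (S -> N)) = F -> T = T
Hence Statement 3 is true.

3 of the 3 statements are true (Statement 1, Statement 2, Statement 3).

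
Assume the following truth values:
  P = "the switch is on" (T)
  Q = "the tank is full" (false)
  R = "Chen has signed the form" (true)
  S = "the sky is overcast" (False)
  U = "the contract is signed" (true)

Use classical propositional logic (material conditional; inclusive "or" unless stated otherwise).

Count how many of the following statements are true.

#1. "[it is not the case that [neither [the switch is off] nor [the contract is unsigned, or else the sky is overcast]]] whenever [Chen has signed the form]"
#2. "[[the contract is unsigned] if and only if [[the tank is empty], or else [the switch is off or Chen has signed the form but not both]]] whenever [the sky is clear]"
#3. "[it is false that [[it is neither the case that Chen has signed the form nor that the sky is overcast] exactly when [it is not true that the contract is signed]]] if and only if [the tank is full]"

#1: In symbols: R -> ~(~P nor (~U | S))

~P = ~T = F
~U = ~T = F
~U | S = F | F = F
~P nor (~U | S) = F nor F = T
~(~P nor (~U | S)) = ~T = F
R -> ~(~P nor (~U | S)) = T -> F = F
So #1 is false.

#2: Parsed as ~S -> (~U <-> (~Q | (~P xor R)))

~S = ~F = T
~U = ~T = F
~Q = ~F = T
~P = ~T = F
~P xor R = F xor T = T
~Q | (~P xor R) = T | T = T
~U <-> (~Q | (~P xor R)) = F <-> T = F
~S -> (~U <-> (~Q | (~P xor R))) = T -> F = F
Hence #2 is false.

#3: Parsed as ~((R nor S) <-> ~U) <-> Q

R nor S = T nor F = F
~U = ~T = F
(R nor S) <-> ~U = F <-> F = T
~((R nor S) <-> ~U) = ~T = F
~((R nor S) <-> ~U) <-> Q = F <-> F = T
So #3 is true.

True statements: 1 (#3).

1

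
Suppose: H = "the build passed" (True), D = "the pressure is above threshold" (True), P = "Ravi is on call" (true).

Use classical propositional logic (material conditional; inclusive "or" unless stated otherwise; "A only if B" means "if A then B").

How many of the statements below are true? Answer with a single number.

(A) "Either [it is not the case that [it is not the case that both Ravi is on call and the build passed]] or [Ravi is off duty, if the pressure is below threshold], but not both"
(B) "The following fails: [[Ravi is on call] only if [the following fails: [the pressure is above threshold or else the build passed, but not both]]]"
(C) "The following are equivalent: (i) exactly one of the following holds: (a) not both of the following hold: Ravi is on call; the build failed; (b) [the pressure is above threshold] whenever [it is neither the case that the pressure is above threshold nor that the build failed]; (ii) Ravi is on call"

(A): This is ¬(P ↑ H) ⊕ (¬D → ¬P).

P ↑ H = T ↑ T = F
¬(P ↑ H) = ¬F = T
¬D = ¬T = F
¬P = ¬T = F
¬D → ¬P = F → F = T
¬(P ↑ H) ⊕ (¬D → ¬P) = T ⊕ T = F
Hence (A) is false.

(B): Parsed as ¬(P → ¬(D ⊕ H))

D ⊕ H = T ⊕ T = F
¬(D ⊕ H) = ¬F = T
P → ¬(D ⊕ H) = T → T = T
¬(P → ¬(D ⊕ H)) = ¬T = F
Thus (B) is false.

(C): Parsed as ((P ↑ ¬H) ⊕ ((D ↓ ¬H) → D)) ↔ P

¬H = ¬T = F
P ↑ ¬H = T ↑ F = T
¬H = ¬T = F
D ↓ ¬H = T ↓ F = F
(D ↓ ¬H) → D = F → T = T
(P ↑ ¬H) ⊕ ((D ↓ ¬H) → D) = T ⊕ T = F
((P ↑ ¬H) ⊕ ((D ↓ ¬H) → D)) ↔ P = F ↔ T = F
Hence (C) is false.

True statements: 0 (none).

0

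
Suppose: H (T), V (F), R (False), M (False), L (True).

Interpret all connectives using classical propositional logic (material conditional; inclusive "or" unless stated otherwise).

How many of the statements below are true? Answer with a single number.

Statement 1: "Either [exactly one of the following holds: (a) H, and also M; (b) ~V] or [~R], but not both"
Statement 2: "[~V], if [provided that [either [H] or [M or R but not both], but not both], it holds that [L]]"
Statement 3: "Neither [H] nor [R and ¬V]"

1

Statement 1: This is ((H ∧ M) ⊕ ¬V) ⊕ ¬R.

H ∧ M = T ∧ F = F
¬V = ¬F = T
(H ∧ M) ⊕ ¬V = F ⊕ T = T
¬R = ¬F = T
((H ∧ M) ⊕ ¬V) ⊕ ¬R = T ⊕ T = F
Thus Statement 1 is false.

Statement 2: Formalization: ((H ⊕ (M ⊕ R)) → L) → ¬V

M ⊕ R = F ⊕ F = F
H ⊕ (M ⊕ R) = T ⊕ F = T
(H ⊕ (M ⊕ R)) → L = T → T = T
¬V = ¬F = T
((H ⊕ (M ⊕ R)) → L) → ¬V = T → T = T
So Statement 2 is true.

Statement 3: This is H ↓ (R ∧ ¬V).

¬V = ¬F = T
R ∧ ¬V = F ∧ T = F
H ↓ (R ∧ ¬V) = T ↓ F = F
Thus Statement 3 is false.

True statements: 1.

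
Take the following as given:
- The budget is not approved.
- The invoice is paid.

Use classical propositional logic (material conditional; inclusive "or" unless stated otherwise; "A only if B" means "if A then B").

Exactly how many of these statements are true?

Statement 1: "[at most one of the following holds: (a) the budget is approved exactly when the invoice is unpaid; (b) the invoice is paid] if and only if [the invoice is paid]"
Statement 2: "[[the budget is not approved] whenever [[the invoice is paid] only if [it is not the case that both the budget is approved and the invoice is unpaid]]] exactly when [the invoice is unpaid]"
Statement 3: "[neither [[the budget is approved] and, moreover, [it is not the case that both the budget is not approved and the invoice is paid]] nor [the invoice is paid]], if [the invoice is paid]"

0

Let P = "the budget is approved" (False), Q = "the invoice is paid" (True).

Statement 1: This is ((P iff not Q) nand Q) iff Q.

not Q = not True = False
P iff not Q = False iff False = True
(P iff not Q) nand Q = True nand True = False
((P iff not Q) nand Q) iff Q = False iff True = False
Thus Statement 1 is false.

Statement 2: This is ((Q -> (P nand not Q)) -> not P) iff not Q.

not Q = not True = False
P nand not Q = False nand False = True
Q -> (P nand not Q) = True -> True = True
not P = not False = True
(Q -> (P nand not Q)) -> not P = True -> True = True
not Q = not True = False
((Q -> (P nand not Q)) -> not P) iff not Q = True iff False = False
So Statement 2 is false.

Statement 3: This is Q -> ((P and (not P nand Q)) nor Q).

not P = not False = True
not P nand Q = True nand True = False
P and (not P nand Q) = False and False = False
(P and (not P nand Q)) nor Q = False nor True = False
Q -> ((P and (not P nand Q)) nor Q) = True -> False = False
Hence Statement 3 is false.

True statements: 0 (none).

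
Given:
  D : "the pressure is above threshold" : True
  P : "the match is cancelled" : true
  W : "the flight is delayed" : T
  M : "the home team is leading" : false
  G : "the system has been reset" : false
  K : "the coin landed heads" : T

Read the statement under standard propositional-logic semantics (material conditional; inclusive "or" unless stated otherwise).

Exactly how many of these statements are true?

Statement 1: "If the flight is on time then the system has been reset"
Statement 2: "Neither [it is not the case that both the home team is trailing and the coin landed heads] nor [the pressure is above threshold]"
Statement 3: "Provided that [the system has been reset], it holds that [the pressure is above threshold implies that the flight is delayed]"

2

Statement 1: In symbols: ~W -> G

~W = ~T = F
~W -> G = F -> F = T
Thus Statement 1 is true.

Statement 2: This is (~M nand K) nor D.

~M = ~F = T
~M nand K = T nand T = F
(~M nand K) nor D = F nor T = F
So Statement 2 is false.

Statement 3: Formalization: G -> (D -> W)

D -> W = T -> T = T
G -> (D -> W) = F -> T = T
Thus Statement 3 is true.

Count: 2.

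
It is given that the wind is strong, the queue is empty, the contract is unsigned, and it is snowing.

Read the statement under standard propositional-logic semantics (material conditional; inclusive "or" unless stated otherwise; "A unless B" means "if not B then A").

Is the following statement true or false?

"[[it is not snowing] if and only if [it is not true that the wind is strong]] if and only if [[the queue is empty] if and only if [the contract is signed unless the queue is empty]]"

The statement is true.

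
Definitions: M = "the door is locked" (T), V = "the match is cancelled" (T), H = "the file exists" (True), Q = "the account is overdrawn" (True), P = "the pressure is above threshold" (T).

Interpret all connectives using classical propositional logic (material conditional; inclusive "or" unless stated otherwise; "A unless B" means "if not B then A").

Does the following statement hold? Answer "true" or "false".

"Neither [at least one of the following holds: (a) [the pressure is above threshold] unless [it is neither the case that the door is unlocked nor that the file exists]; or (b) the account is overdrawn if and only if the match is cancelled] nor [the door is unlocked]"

Values: P=True, M=True, H=True, Q=True, V=True.
This is ((P or (not M nor H)) or (Q iff V)) nor not M.

not M = not True = False
not M nor H = False nor True = False
P or (not M nor H) = True or False = True
Q iff V = True iff True = True
(P or (not M nor H)) or (Q iff V) = True or True = True
not M = not True = False
((P or (not M nor H)) or (Q iff V)) nor not M = True nor False = False

False.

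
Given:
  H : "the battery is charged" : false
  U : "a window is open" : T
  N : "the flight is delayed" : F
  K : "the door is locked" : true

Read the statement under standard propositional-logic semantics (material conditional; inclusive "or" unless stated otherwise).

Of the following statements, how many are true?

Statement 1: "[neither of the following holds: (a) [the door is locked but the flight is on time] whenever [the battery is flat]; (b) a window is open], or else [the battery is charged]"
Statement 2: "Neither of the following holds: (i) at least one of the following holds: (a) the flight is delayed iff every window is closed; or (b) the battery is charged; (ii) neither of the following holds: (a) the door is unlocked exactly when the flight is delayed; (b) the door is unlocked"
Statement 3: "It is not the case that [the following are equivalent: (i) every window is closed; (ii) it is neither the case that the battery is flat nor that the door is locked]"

0

Statement 1: Formalization: ((not H -> (K and not N)) nor U) or H

not H = not False = True
not N = not False = True
K and not N = True and True = True
not H -> (K and not N) = True -> True = True
(not H -> (K and not N)) nor U = True nor True = False
((not H -> (K and not N)) nor U) or H = False or False = False
So Statement 1 is false.

Statement 2: Formalization: ((N iff not U) or H) nor ((not K iff N) nor not K)

not U = not True = False
N iff not U = False iff False = True
(N iff not U) or H = True or False = True
not K = not True = False
not K iff N = False iff False = True
not K = not True = False
(not K iff N) nor not K = True nor False = False
((N iff not U) or H) nor ((not K iff N) nor not K) = True nor False = False
Thus Statement 2 is false.

Statement 3: Parsed as not (not U iff (not H nor K))

not U = not True = False
not H = not False = True
not H nor K = True nor True = False
not U iff (not H nor K) = False iff False = True
not (not U iff (not H nor K)) = not True = False
So Statement 3 is false.

0 of the 3 statements are true (none).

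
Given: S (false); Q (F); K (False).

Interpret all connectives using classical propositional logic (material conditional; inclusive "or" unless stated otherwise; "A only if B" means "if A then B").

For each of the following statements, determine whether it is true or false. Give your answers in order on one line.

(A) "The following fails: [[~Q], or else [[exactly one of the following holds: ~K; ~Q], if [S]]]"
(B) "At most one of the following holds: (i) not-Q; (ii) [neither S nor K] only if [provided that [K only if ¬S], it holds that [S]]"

(A): Parsed as not (not Q or (S -> (not K xor not Q)))

not Q = not False = True
not K = not False = True
not Q = not False = True
not K xor not Q = True xor True = False
S -> (not K xor not Q) = False -> False = True
not Q or (S -> (not K xor not Q)) = True or True = True
not (not Q or (S -> (not K xor not Q))) = not True = False
Hence (A) is false.

(B): This is not Q nand ((S nor K) -> ((K -> not S) -> S)).

not Q = not False = True
S nor K = False nor False = True
not S = not False = True
K -> not S = False -> True = True
(K -> not S) -> S = True -> False = False
(S nor K) -> ((K -> not S) -> S) = True -> False = False
not Q nand ((S nor K) -> ((K -> not S) -> S)) = True nand False = True
Hence (B) is true.

(A) F; (B) T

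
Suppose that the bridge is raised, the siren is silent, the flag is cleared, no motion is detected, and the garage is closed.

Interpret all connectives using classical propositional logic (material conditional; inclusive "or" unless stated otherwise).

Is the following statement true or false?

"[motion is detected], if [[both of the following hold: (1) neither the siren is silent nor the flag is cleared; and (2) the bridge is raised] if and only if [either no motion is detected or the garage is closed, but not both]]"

The statement is false.

Let G = "the siren is sounding" (F), S = "the flag is set" (F), V = "the bridge is raised" (T), H = "motion is detected" (F), W = "the garage is closed" (T).
Formalization: (((¬G ↓ ¬S) ∧ V) ↔ (¬H ⊕ W)) → H

¬G = ¬F = T
¬S = ¬F = T
¬G ↓ ¬S = T ↓ T = F
(¬G ↓ ¬S) ∧ V = F ∧ T = F
¬H = ¬F = T
¬H ⊕ W = T ⊕ T = F
((¬G ↓ ¬S) ∧ V) ↔ (¬H ⊕ W) = F ↔ F = T
(((¬G ↓ ¬S) ∧ V) ↔ (¬H ⊕ W)) → H = T → F = F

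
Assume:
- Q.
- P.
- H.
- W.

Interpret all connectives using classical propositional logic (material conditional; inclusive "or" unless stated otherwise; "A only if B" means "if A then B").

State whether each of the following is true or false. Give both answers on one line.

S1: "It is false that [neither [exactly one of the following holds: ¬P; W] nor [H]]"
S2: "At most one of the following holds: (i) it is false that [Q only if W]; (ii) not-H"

S1 T; S2 T

S1: Parsed as ¬((¬P ⊕ W) ↓ H)

¬P = ¬T = F
¬P ⊕ W = F ⊕ T = T
(¬P ⊕ W) ↓ H = T ↓ T = F
¬((¬P ⊕ W) ↓ H) = ¬F = T
Hence S1 is true.

S2: This is ¬(Q → W) ↑ ¬H.

Q → W = T → T = T
¬(Q → W) = ¬T = F
¬H = ¬T = F
¬(Q → W) ↑ ¬H = F ↑ F = T
So S2 is true.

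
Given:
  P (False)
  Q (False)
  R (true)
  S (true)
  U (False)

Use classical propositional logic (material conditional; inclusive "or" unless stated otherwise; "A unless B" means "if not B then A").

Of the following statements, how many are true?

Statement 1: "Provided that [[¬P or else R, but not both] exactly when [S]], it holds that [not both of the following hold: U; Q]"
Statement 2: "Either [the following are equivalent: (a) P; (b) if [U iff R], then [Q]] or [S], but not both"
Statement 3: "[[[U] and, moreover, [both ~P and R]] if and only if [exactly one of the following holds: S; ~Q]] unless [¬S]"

3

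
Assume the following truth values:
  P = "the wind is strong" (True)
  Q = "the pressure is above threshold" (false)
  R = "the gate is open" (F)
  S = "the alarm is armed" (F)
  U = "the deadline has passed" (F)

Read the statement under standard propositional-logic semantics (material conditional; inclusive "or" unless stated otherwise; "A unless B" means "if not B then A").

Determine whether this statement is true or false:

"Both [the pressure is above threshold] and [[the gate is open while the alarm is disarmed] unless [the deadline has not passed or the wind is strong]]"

Values: Q=False, R=False, S=False, U=False, P=True.
Formalization: Q and ((R and not S) or (not U or P))

not S = not False = True
R and not S = False and True = False
not U = not False = True
not U or P = True or True = True
(R and not S) or (not U or P) = False or True = True
Q and ((R and not S) or (not U or P)) = False and True = False

The statement is false.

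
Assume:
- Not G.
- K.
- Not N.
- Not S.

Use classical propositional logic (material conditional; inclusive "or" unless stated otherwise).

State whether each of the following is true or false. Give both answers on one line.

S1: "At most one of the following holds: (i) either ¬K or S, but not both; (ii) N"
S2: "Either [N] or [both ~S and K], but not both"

S1 true; S2 true

S1: Formalization: (¬K ⊕ S) ↑ N

¬K = ¬T = F
¬K ⊕ S = F ⊕ F = F
(¬K ⊕ S) ↑ N = F ↑ F = T
So S1 is true.

S2: Parsed as N ⊕ (¬S ∧ K)

¬S = ¬F = T
¬S ∧ K = T ∧ T = T
N ⊕ (¬S ∧ K) = F ⊕ T = T
Thus S2 is true.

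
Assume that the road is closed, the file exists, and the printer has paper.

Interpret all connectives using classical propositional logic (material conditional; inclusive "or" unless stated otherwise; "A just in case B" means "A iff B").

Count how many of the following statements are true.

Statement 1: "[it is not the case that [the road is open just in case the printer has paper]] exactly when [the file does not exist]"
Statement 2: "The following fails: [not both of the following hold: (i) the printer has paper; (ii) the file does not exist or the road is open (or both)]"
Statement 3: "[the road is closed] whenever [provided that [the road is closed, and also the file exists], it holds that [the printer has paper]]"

Let P = "the road is closed" (True), R = "the printer has paper" (True), Q = "the file exists" (True).

Statement 1: Parsed as not (not P iff R) iff not Q

not P = not True = False
not P iff R = False iff True = False
not (not P iff R) = not False = True
not Q = not True = False
not (not P iff R) iff not Q = True iff False = False
Thus Statement 1 is false.

Statement 2: Formalization: not (R nand (not Q or not P))

not Q = not True = False
not P = not True = False
not Q or not P = False or False = False
R nand (not Q or not P) = True nand False = True
not (R nand (not Q or not P)) = not True = False
Hence Statement 2 is false.

Statement 3: In symbols: ((P and Q) -> R) -> P

P and Q = True and True = True
(P and Q) -> R = True -> True = True
((P and Q) -> R) -> P = True -> True = True
Thus Statement 3 is true.

True statements: 1 (Statement 3).

1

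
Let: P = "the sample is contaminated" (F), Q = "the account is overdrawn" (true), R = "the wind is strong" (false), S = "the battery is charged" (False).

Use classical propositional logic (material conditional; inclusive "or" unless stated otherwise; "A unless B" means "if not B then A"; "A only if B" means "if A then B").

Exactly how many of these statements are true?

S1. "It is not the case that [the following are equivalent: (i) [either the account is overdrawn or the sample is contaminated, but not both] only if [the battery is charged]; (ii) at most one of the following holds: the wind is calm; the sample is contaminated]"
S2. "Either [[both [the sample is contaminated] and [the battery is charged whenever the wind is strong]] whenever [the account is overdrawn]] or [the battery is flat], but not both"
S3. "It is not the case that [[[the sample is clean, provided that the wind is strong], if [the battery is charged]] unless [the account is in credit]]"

2

S1: This is ¬(((Q ⊕ P) → S) ↔ (¬R ↑ P)).

Q ⊕ P = T ⊕ F = T
(Q ⊕ P) → S = T → F = F
¬R = ¬F = T
¬R ↑ P = T ↑ F = T
((Q ⊕ P) → S) ↔ (¬R ↑ P) = F ↔ T = F
¬(((Q ⊕ P) → S) ↔ (¬R ↑ P)) = ¬F = T
Thus S1 is true.

S2: Parsed as (Q → (P ∧ (R → S))) ⊕ ¬S

R → S = F → F = T
P ∧ (R → S) = F ∧ T = F
Q → (P ∧ (R → S)) = T → F = F
¬S = ¬F = T
(Q → (P ∧ (R → S))) ⊕ ¬S = F ⊕ T = T
So S2 is true.

S3: Formalization: ¬((S → (R → ¬P)) ∨ ¬Q)

¬P = ¬F = T
R → ¬P = F → T = T
S → (R → ¬P) = F → T = T
¬Q = ¬T = F
(S → (R → ¬P)) ∨ ¬Q = T ∨ F = T
¬((S → (R → ¬P)) ∨ ¬Q) = ¬T = F
So S3 is false.

Count: 2.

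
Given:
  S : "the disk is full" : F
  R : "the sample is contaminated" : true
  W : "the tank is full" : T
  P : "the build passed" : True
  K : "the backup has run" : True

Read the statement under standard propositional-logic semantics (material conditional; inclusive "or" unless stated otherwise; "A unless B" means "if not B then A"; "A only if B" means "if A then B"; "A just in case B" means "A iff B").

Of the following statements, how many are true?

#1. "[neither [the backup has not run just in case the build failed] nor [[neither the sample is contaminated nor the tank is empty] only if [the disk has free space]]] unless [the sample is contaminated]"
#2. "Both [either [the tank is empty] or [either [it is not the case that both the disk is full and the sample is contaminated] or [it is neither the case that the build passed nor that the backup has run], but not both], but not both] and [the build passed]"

2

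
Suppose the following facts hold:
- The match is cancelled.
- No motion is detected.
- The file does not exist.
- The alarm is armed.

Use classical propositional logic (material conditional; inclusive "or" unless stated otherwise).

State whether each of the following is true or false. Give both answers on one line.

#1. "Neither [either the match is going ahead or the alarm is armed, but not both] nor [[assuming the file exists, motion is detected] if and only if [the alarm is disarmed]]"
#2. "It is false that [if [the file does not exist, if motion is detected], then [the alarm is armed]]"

#1 False, #2 False

Let P = "the match is cancelled" (T), S = "the alarm is armed" (T), R = "the file exists" (F), Q = "motion is detected" (F).

#1: Formalization: (~P xor S) nor ((R -> Q) <-> ~S)

~P = ~T = F
~P xor S = F xor T = T
R -> Q = F -> F = T
~S = ~T = F
(R -> Q) <-> ~S = T <-> F = F
(~P xor S) nor ((R -> Q) <-> ~S) = T nor F = F
So #1 is false.

#2: Parsed as ~((Q -> ~R) -> S)

~R = ~F = T
Q -> ~R = F -> T = T
(Q -> ~R) -> S = T -> T = T
~((Q -> ~R) -> S) = ~T = F
Thus #2 is false.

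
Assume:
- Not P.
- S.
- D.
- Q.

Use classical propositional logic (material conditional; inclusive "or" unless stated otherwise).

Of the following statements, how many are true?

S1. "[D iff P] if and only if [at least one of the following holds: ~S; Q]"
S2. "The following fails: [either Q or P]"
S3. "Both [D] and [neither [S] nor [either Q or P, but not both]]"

0

S1: In symbols: (D iff P) iff (not S or Q)

D iff P = True iff False = False
not S = not True = False
not S or Q = False or True = True
(D iff P) iff (not S or Q) = False iff True = False
Thus S1 is false.

S2: In symbols: not (Q or P)

Q or P = True or False = True
not (Q or P) = not True = False
Thus S2 is false.

S3: This is D and (S nor (Q xor P)).

Q xor P = True xor False = True
S nor (Q xor P) = True nor True = False
D and (S nor (Q xor P)) = True and False = False
So S3 is false.

0 of the 3 statements are true (none).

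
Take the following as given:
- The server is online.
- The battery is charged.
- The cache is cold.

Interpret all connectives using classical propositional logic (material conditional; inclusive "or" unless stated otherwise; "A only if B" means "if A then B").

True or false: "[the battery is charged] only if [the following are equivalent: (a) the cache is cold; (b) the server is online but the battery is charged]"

Let Q = "the battery is charged" (T), R = "the cache is warm" (F), P = "the server is online" (T).
In symbols: Q -> (~R <-> (P & Q))

~R = ~F = T
P & Q = T & T = T
~R <-> (P & Q) = T <-> T = T
Q -> (~R <-> (P & Q)) = T -> T = T

True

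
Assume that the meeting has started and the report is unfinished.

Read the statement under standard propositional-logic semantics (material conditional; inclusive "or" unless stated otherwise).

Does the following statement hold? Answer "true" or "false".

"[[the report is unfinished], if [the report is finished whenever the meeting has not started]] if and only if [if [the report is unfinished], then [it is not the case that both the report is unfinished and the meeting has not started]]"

true

Let P = "the meeting has started" (True), Q = "the report is finished" (False).
In symbols: ((not P -> Q) -> not Q) iff (not Q -> (not Q nand not P))

not P = not True = False
not P -> Q = False -> False = True
not Q = not False = True
(not P -> Q) -> not Q = True -> True = True
not Q = not False = True
not Q = not False = True
not P = not True = False
not Q nand not P = True nand False = True
not Q -> (not Q nand not P) = True -> True = True
((not P -> Q) -> not Q) iff (not Q -> (not Q nand not P)) = True iff True = True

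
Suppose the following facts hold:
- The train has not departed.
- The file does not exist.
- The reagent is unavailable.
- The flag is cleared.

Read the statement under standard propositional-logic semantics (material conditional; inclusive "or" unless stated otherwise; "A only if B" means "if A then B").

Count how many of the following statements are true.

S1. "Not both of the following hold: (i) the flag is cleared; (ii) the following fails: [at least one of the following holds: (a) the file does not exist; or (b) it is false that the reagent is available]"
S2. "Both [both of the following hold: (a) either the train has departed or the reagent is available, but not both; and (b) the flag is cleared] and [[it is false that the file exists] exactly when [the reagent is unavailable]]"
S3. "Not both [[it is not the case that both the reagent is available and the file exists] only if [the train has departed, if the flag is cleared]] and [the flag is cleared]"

Let K = "the flag is set" (F), D = "the file exists" (F), V = "the reagent is available" (F), N = "the train has departed" (F).

S1: In symbols: ¬K ↑ ¬(¬D ∨ ¬V)

¬K = ¬F = T
¬D = ¬F = T
¬V = ¬F = T
¬D ∨ ¬V = T ∨ T = T
¬(¬D ∨ ¬V) = ¬T = F
¬K ↑ ¬(¬D ∨ ¬V) = T ↑ F = T
Hence S1 is true.

S2: In symbols: ((N ⊕ V) ∧ ¬K) ∧ (¬D ↔ ¬V)

N ⊕ V = F ⊕ F = F
¬K = ¬F = T
(N ⊕ V) ∧ ¬K = F ∧ T = F
¬D = ¬F = T
¬V = ¬F = T
¬D ↔ ¬V = T ↔ T = T
((N ⊕ V) ∧ ¬K) ∧ (¬D ↔ ¬V) = F ∧ T = F
Thus S2 is false.

S3: In symbols: ((V ↑ D) → (¬K → N)) ↑ ¬K

V ↑ D = F ↑ F = T
¬K = ¬F = T
¬K → N = T → F = F
(V ↑ D) → (¬K → N) = T → F = F
¬K = ¬F = T
((V ↑ D) → (¬K → N)) ↑ ¬K = F ↑ T = T
Hence S3 is true.

2 of the 3 statements are true (S1, S3).

2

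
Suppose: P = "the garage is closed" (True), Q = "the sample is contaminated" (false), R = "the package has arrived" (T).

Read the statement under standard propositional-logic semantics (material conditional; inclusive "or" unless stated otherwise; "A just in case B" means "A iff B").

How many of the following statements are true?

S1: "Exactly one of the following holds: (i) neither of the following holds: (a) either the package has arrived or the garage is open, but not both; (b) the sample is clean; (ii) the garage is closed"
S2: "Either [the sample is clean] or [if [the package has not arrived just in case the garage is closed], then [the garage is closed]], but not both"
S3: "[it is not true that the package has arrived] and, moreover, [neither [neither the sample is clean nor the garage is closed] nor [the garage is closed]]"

1

S1: Formalization: ((R xor ~P) nor ~Q) xor P

~P = ~T = F
R xor ~P = T xor F = T
~Q = ~F = T
(R xor ~P) nor ~Q = T nor T = F
((R xor ~P) nor ~Q) xor P = F xor T = T
Thus S1 is true.

S2: In symbols: ~Q xor ((~R <-> P) -> P)

~Q = ~F = T
~R = ~T = F
~R <-> P = F <-> T = F
(~R <-> P) -> P = F -> T = T
~Q xor ((~R <-> P) -> P) = T xor T = F
So S2 is false.

S3: This is ~R & ((~Q nor P) nor P).

~R = ~T = F
~Q = ~F = T
~Q nor P = T nor T = F
(~Q nor P) nor P = F nor T = F
~R & ((~Q nor P) nor P) = F & F = F
Thus S3 is false.

Count: 1.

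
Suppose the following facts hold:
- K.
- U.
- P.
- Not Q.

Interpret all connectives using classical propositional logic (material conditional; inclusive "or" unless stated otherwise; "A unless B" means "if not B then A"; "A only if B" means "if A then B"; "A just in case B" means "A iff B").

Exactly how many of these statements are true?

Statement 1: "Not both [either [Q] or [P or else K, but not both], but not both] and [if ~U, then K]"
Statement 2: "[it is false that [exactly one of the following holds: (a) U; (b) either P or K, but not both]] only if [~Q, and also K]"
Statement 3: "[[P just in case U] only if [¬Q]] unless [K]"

Statement 1: In symbols: (Q xor (P xor K)) nand (not U -> K)

P xor K = True xor True = False
Q xor (P xor K) = False xor False = False
not U = not True = False
not U -> K = False -> True = True
(Q xor (P xor K)) nand (not U -> K) = False nand True = True
So Statement 1 is true.

Statement 2: Parsed as not (U xor (P xor K)) -> (not Q and K)

P xor K = True xor True = False
U xor (P xor K) = True xor False = True
not (U xor (P xor K)) = not True = False
not Q = not False = True
not Q and K = True and True = True
not (U xor (P xor K)) -> (not Q and K) = False -> True = True
Hence Statement 2 is true.

Statement 3: In symbols: ((P iff U) -> not Q) or K

P iff U = True iff True = True
not Q = not False = True
(P iff U) -> not Q = True -> True = True
((P iff U) -> not Q) or K = True or True = True
Hence Statement 3 is true.

Count: 3.

3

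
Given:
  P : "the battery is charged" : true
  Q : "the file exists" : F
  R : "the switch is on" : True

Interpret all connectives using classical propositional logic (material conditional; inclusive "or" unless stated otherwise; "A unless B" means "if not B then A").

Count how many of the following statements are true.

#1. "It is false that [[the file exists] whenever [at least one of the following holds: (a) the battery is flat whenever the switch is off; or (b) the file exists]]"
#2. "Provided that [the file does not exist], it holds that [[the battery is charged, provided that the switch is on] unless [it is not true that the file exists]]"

#1: Parsed as ~(((~R -> ~P) | Q) -> Q)

~R = ~T = F
~P = ~T = F
~R -> ~P = F -> F = T
(~R -> ~P) | Q = T | F = T
((~R -> ~P) | Q) -> Q = T -> F = F
~(((~R -> ~P) | Q) -> Q) = ~F = T
Hence #1 is true.

#2: Formalization: ~Q -> ((R -> P) | ~Q)

~Q = ~F = T
R -> P = T -> T = T
~Q = ~F = T
(R -> P) | ~Q = T | T = T
~Q -> ((R -> P) | ~Q) = T -> T = T
So #2 is true.

2 of the 2 statements are true (#1, #2).

2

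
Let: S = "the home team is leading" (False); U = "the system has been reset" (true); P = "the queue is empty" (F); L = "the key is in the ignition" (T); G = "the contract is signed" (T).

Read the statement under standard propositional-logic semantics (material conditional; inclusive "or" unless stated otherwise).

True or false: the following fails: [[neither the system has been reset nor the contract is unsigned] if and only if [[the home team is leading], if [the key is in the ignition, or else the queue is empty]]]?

In symbols: not ((U nor not G) iff ((L or P) -> S))

not G = not True = False
U nor not G = True nor False = False
L or P = True or False = True
(L or P) -> S = True -> False = False
(U nor not G) iff ((L or P) -> S) = False iff False = True
not ((U nor not G) iff ((L or P) -> S)) = not True = False

False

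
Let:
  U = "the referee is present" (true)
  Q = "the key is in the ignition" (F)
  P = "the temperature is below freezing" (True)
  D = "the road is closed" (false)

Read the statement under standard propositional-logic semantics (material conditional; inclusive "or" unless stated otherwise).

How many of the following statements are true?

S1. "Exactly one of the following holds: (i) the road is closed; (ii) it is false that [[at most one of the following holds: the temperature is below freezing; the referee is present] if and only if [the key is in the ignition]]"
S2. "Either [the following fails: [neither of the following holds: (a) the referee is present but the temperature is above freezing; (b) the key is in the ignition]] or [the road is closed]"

S1: Formalization: D xor not ((P nand U) iff Q)

P nand U = True nand True = False
(P nand U) iff Q = False iff False = True
not ((P nand U) iff Q) = not True = False
D xor not ((P nand U) iff Q) = False xor False = False
Thus S1 is false.

S2: This is not ((U and not P) nor Q) or D.

not P = not True = False
U and not P = True and False = False
(U and not P) nor Q = False nor False = True
not ((U and not P) nor Q) = not True = False
not ((U and not P) nor Q) or D = False or False = False
Hence S2 is false.

Count: 0.

0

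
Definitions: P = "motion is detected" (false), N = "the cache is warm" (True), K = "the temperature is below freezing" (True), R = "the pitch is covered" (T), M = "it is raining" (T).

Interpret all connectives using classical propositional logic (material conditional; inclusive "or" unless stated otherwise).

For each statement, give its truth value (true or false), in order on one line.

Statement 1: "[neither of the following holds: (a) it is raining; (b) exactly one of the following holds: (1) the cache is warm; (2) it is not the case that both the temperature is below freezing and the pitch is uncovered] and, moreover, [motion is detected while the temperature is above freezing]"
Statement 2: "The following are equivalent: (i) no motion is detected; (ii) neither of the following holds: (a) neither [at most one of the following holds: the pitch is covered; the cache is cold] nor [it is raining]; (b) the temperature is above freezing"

Statement 1 False; Statement 2 True

Statement 1: Formalization: (M ↓ (N ⊕ (K ↑ ¬R))) ∧ (P ∧ ¬K)

¬R = ¬T = F
K ↑ ¬R = T ↑ F = T
N ⊕ (K ↑ ¬R) = T ⊕ T = F
M ↓ (N ⊕ (K ↑ ¬R)) = T ↓ F = F
¬K = ¬T = F
P ∧ ¬K = F ∧ F = F
(M ↓ (N ⊕ (K ↑ ¬R))) ∧ (P ∧ ¬K) = F ∧ F = F
Thus Statement 1 is false.

Statement 2: This is ¬P ↔ (((R ↑ ¬N) ↓ M) ↓ ¬K).

¬P = ¬F = T
¬N = ¬T = F
R ↑ ¬N = T ↑ F = T
(R ↑ ¬N) ↓ M = T ↓ T = F
¬K = ¬T = F
((R ↑ ¬N) ↓ M) ↓ ¬K = F ↓ F = T
¬P ↔ (((R ↑ ¬N) ↓ M) ↓ ¬K) = T ↔ T = T
Thus Statement 2 is true.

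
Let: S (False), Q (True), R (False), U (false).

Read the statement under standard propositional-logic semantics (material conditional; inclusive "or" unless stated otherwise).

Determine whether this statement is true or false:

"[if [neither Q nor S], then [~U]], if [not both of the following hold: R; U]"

In symbols: (R ↑ U) → ((Q ↓ S) → ¬U)

R ↑ U = F ↑ F = T
Q ↓ S = T ↓ F = F
¬U = ¬F = T
(Q ↓ S) → ¬U = F → T = T
(R ↑ U) → ((Q ↓ S) → ¬U) = T → T = T

True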